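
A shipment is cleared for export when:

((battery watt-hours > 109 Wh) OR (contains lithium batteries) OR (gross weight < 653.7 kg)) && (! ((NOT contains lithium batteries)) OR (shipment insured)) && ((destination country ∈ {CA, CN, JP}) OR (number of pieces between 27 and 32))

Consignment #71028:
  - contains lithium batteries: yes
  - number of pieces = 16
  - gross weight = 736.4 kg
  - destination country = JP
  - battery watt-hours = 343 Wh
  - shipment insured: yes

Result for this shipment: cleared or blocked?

Atomic conditions:
  battery watt-hours > 109 Wh: 343 > 109 is true
  contains lithium batteries: yes → true
  gross weight < 653.7 kg: 736.4 < 653.7 is false
  NOT contains lithium batteries: yes → false
  shipment insured: yes → true
  destination country ∈ {CA, CN, JP}: JP is in the set → true
  number of pieces between 27 and 32: 16 in [27, 32] is false
Combine:
[1] true OR true OR false = true
[2.1] NOT false = true
[2] true OR true = true
[3] true OR false = true
[root] true AND true AND true = true
Overall: true → cleared

Cleared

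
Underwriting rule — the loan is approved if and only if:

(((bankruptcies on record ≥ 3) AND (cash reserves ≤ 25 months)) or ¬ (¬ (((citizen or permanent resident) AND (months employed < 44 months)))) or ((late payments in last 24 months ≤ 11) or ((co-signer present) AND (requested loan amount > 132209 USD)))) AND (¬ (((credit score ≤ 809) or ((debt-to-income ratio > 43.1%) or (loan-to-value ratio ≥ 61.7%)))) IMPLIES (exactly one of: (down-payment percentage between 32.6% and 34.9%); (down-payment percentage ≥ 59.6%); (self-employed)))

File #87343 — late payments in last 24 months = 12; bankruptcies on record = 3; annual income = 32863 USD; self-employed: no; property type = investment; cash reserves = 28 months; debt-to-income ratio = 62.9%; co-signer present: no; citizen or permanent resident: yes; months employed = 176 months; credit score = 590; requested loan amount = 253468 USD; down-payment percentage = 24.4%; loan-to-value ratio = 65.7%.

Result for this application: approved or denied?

Denied

Atomic conditions:
  bankruptcies on record ≥ 3: 3 ≥ 3 is true
  cash reserves ≤ 25 months: 28 ≤ 25 is false
  citizen or permanent resident: yes → true
  months employed < 44 months: 176 < 44 is false
  late payments in last 24 months ≤ 11: 12 ≤ 11 is false
  co-signer present: no → false
  requested loan amount > 132209 USD: 253468 > 132209 is true
  credit score ≤ 809: 590 ≤ 809 is true
  debt-to-income ratio > 43.1%: 62.9 > 43.1 is true
  loan-to-value ratio ≥ 61.7%: 65.7 ≥ 61.7 is true
  down-payment percentage between 32.6% and 34.9%: 24.4 in [32.6, 34.9] is false
  down-payment percentage ≥ 59.6%: 24.4 ≥ 59.6 is false
  self-employed: no → false
Combine:
[1.1] true AND false = false
[1.2.1.1] true AND false = false
[1.2.1] NOT false = true
[1.2] NOT true = false
[1.3.2] false AND true = false
[1.3] false OR false = false
[1] false OR false OR false = false
[2.1.1.2] true OR true = true
[2.1.1] true OR true = true
[2.1] NOT true = false
[2.2] exactly-one(false, false, false) = false
[2] false → false (antecedent false ⇒ implication holds) = true
[root] false AND true = false
Overall: false → denied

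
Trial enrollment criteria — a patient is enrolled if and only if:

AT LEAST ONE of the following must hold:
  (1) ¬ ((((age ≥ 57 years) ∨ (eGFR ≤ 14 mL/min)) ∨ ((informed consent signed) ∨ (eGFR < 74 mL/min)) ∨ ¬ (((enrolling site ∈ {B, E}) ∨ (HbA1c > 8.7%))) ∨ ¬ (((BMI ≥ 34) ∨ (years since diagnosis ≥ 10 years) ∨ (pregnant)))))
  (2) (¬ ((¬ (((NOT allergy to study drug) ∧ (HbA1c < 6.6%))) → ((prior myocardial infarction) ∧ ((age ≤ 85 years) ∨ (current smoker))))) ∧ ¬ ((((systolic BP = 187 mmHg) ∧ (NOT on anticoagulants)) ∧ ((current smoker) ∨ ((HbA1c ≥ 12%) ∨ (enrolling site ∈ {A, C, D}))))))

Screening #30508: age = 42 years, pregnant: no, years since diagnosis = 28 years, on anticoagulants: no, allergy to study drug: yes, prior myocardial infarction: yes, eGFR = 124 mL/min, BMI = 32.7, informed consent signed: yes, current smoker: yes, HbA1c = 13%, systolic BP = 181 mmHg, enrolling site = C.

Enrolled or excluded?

Atomic conditions:
  age ≥ 57 years: 42 ≥ 57 is false
  eGFR ≤ 14 mL/min: 124 ≤ 14 is false
  informed consent signed: yes → true
  eGFR < 74 mL/min: 124 < 74 is false
  enrolling site ∈ {B, E}: C is not in the set → false
  HbA1c > 8.7%: 13 > 8.7 is true
  BMI ≥ 34: 32.7 ≥ 34 is false
  years since diagnosis ≥ 10 years: 28 ≥ 10 is true
  pregnant: no → false
  NOT allergy to study drug: yes → false
  HbA1c < 6.6%: 13 < 6.6 is false
  prior myocardial infarction: yes → true
  age ≤ 85 years: 42 ≤ 85 is true
  current smoker: yes → true
  systolic BP = 187 mmHg: 181 == 187 is false
  NOT on anticoagulants: no → true
  HbA1c ≥ 12%: 13 ≥ 12 is true
  enrolling site ∈ {A, C, D}: C is in the set → true
Combine:
[1.1.1] false OR false = false
[1.1.2] true OR false = true
[1.1.3.1] false OR true = true
[1.1.3] NOT true = false
[1.1.4.1] false OR true OR false = true
[1.1.4] NOT true = false
[1.1] false OR true OR false OR false = true
[1] NOT true = false
[2.1.1.1.1] false AND false = false
[2.1.1.1] NOT false = true
[2.1.1.2.2] true OR true = true
[2.1.1.2] true AND true = true
[2.1.1] true → true = true
[2.1] NOT true = false
[2.2.1.1] false AND true = false
[2.2.1.2.2] true OR true = true
[2.2.1.2] true OR true = true
[2.2.1] false AND true = false
[2.2] NOT false = true
[2] false AND true = false
[root] false OR false = false
Overall: false → excluded

Excluded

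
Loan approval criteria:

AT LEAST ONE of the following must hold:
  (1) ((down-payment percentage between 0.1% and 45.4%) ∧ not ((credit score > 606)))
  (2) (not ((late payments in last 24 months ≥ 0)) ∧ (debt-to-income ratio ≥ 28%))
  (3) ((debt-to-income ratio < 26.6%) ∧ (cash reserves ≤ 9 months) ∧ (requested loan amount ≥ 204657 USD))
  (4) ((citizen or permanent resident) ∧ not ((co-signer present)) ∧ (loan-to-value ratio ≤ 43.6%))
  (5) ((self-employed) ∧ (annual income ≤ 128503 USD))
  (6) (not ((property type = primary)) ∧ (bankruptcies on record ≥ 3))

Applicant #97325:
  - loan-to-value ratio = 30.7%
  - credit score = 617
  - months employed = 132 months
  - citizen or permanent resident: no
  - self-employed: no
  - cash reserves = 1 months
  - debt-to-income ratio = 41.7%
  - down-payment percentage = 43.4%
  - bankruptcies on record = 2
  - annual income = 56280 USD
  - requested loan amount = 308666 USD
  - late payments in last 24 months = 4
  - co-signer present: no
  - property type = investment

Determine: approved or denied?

Atomic conditions:
  down-payment percentage between 0.1% and 45.4%: 43.4 in [0.1, 45.4] is true
  credit score > 606: 617 > 606 is true
  late payments in last 24 months ≥ 0: 4 ≥ 0 is true
  debt-to-income ratio ≥ 28%: 41.7 ≥ 28 is true
  debt-to-income ratio < 26.6%: 41.7 < 26.6 is false
  cash reserves ≤ 9 months: 1 ≤ 9 is true
  requested loan amount ≥ 204657 USD: 308666 ≥ 204657 is true
  citizen or permanent resident: no → false
  co-signer present: no → false
  loan-to-value ratio ≤ 43.6%: 30.7 ≤ 43.6 is true
  self-employed: no → false
  annual income ≤ 128503 USD: 56280 ≤ 128503 is true
  property type = primary: investment == primary is false
  bankruptcies on record ≥ 3: 2 ≥ 3 is false
Combine:
[1.2] NOT true = false
[1] true AND false = false
[2.1] NOT true = false
[2] false AND true = false
[3] false AND true AND true = false
[4.2] NOT false = true
[4] false AND true AND true = false
[5] false AND true = false
[6.1] NOT false = true
[6] true AND false = false
[root] false OR false OR false OR false OR false OR false = false
Overall: false → denied

Denied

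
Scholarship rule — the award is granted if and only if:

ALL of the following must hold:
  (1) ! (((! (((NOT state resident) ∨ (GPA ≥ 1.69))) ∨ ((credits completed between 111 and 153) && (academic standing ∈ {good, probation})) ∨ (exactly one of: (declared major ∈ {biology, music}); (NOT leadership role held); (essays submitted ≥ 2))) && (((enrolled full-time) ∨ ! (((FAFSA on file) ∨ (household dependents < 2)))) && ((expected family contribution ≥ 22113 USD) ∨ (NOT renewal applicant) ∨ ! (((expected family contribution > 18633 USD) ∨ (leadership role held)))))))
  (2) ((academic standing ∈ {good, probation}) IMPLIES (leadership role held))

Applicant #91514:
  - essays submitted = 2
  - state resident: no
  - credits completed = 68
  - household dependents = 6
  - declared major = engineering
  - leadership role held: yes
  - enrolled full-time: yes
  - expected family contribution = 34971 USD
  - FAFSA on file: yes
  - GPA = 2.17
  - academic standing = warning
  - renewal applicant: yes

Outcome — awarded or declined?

Declined

Atomic conditions:
  NOT state resident: no → true
  GPA ≥ 1.69: 2.17 ≥ 1.69 is true
  credits completed between 111 and 153: 68 in [111, 153] is false
  academic standing ∈ {good, probation}: warning is not in the set → false
  declared major ∈ {biology, music}: engineering is not in the set → false
  NOT leadership role held: yes → false
  essays submitted ≥ 2: 2 ≥ 2 is true
  enrolled full-time: yes → true
  FAFSA on file: yes → true
  household dependents < 2: 6 < 2 is false
  expected family contribution ≥ 22113 USD: 34971 ≥ 22113 is true
  NOT renewal applicant: yes → false
  expected family contribution > 18633 USD: 34971 > 18633 is true
  leadership role held: yes → true
Combine:
[1.1.1.1.1] true OR true = true
[1.1.1.1] NOT true = false
[1.1.1.2] false AND false = false
[1.1.1.3] exactly-one(false, false, true) = true
[1.1.1] false OR false OR true = true
[1.1.2.1.2.1] true OR false = true
[1.1.2.1.2] NOT true = false
[1.1.2.1] true OR false = true
[1.1.2.2.3.1] true OR true = true
[1.1.2.2.3] NOT true = false
[1.1.2.2] true OR false OR false = true
[1.1.2] true AND true = true
[1.1] true AND true = true
[1] NOT true = false
[2] false → true (antecedent false ⇒ implication holds) = true
[root] false AND true = false
Overall: false → declined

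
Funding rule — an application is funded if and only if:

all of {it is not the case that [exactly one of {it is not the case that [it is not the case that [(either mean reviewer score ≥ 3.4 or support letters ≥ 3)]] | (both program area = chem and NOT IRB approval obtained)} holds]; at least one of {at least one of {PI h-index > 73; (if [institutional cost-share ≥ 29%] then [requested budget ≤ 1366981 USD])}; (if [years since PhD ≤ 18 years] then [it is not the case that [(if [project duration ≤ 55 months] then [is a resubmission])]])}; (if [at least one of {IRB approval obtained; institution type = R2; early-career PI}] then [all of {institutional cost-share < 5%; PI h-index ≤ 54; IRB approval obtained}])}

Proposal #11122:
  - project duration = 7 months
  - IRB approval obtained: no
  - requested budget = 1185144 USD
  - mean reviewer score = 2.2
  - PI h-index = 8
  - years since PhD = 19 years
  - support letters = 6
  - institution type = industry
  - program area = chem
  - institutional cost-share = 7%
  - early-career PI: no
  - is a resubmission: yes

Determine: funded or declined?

Atomic conditions:
  mean reviewer score ≥ 3.4: 2.2 ≥ 3.4 is false
  support letters ≥ 3: 6 ≥ 3 is true
  program area = chem: chem == chem is true
  NOT IRB approval obtained: no → true
  PI h-index > 73: 8 > 73 is false
  institutional cost-share ≥ 29%: 7 ≥ 29 is false
  requested budget ≤ 1366981 USD: 1185144 ≤ 1366981 is true
  years since PhD ≤ 18 years: 19 ≤ 18 is false
  project duration ≤ 55 months: 7 ≤ 55 is true
  is a resubmission: yes → true
  IRB approval obtained: no → false
  institution type = R2: industry == R2 is false
  early-career PI: no → false
  institutional cost-share < 5%: 7 < 5 is false
  PI h-index ≤ 54: 8 ≤ 54 is true
Combine:
[1.1.1.1.1] false OR true = true
[1.1.1.1] NOT true = false
[1.1.1] NOT false = true
[1.1.2] true AND true = true
[1.1] exactly-one(true, true) = false
[1] NOT false = true
[2.1.2] false → true (antecedent false ⇒ implication holds) = true
[2.1] false OR true = true
[2.2.2.1] true → true = true
[2.2.2] NOT true = false
[2.2] false → false (antecedent false ⇒ implication holds) = true
[2] true OR true = true
[3.1] false OR false OR false = false
[3.2] false AND true AND false = false
[3] false → false (antecedent false ⇒ implication holds) = true
[root] true AND true AND true = true
Overall: true → funded

Funded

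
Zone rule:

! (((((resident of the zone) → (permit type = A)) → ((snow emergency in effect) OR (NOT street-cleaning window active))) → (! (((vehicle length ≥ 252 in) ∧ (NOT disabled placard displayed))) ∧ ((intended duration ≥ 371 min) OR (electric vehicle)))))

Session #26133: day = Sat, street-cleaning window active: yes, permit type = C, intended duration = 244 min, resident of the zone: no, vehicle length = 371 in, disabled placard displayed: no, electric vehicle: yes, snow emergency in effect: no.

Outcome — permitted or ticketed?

Ticketed

Atomic conditions:
  resident of the zone: no → false
  permit type = A: C == A is false
  snow emergency in effect: no → false
  NOT street-cleaning window active: yes → false
  vehicle length ≥ 252 in: 371 ≥ 252 is true
  NOT disabled placard displayed: no → true
  intended duration ≥ 371 min: 244 ≥ 371 is false
  electric vehicle: yes → true
Combine:
[1.1.1] false → false (antecedent false ⇒ implication holds) = true
[1.1.2] false OR false = false
[1.1] true → false = false
[1.2.1.1] true AND true = true
[1.2.1] NOT true = false
[1.2.2] false OR true = true
[1.2] false AND true = false
[1] false → false (antecedent false ⇒ implication holds) = true
[root] NOT true = false
Overall: false → ticketed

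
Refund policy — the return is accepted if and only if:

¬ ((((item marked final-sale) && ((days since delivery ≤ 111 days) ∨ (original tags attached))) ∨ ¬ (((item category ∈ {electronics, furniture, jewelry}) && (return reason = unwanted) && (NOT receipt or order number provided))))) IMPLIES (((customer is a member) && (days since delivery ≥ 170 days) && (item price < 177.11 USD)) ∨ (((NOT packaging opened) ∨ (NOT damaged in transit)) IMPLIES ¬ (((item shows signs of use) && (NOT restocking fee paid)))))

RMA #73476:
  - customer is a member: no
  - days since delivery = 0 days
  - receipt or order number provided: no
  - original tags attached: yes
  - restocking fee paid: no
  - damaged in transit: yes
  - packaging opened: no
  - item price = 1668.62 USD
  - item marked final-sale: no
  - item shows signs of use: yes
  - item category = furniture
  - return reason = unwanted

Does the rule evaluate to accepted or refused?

Refused

Atomic conditions:
  item marked final-sale: no → false
  days since delivery ≤ 111 days: 0 ≤ 111 is true
  original tags attached: yes → true
  item category ∈ {electronics, furniture, jewelry}: furniture is in the set → true
  return reason = unwanted: unwanted == unwanted is true
  NOT receipt or order number provided: no → true
  customer is a member: no → false
  days since delivery ≥ 170 days: 0 ≥ 170 is false
  item price < 177.11 USD: 1668.62 < 177.11 is false
  NOT packaging opened: no → true
  NOT damaged in transit: yes → false
  item shows signs of use: yes → true
  NOT restocking fee paid: no → true
Combine:
[1.1.1.2] true OR true = true
[1.1.1] false AND true = false
[1.1.2.1] true AND true AND true = true
[1.1.2] NOT true = false
[1.1] false OR false = false
[1] NOT false = true
[2.1] false AND false AND false = false
[2.2.1] true OR false = true
[2.2.2.1] true AND true = true
[2.2.2] NOT true = false
[2.2] true → false = false
[2] false OR false = false
[root] true → false = false
Overall: false → refused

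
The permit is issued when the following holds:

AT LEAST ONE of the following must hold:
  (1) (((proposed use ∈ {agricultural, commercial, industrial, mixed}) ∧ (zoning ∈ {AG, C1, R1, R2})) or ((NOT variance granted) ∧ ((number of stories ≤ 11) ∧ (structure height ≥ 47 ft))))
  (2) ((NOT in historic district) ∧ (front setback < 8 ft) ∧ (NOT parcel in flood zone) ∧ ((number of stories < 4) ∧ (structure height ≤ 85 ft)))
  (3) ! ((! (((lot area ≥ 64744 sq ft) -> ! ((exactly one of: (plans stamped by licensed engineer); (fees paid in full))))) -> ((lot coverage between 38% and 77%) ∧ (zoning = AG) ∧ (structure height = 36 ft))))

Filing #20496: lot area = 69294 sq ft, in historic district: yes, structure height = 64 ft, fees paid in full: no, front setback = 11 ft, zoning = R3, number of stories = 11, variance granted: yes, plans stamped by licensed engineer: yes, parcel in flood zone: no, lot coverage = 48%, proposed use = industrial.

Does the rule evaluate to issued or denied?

Atomic conditions:
  proposed use ∈ {agricultural, commercial, industrial, mixed}: industrial is in the set → true
  zoning ∈ {AG, C1, R1, R2}: R3 is not in the set → false
  NOT variance granted: yes → false
  number of stories ≤ 11: 11 ≤ 11 is true
  structure height ≥ 47 ft: 64 ≥ 47 is true
  NOT in historic district: yes → false
  front setback < 8 ft: 11 < 8 is false
  NOT parcel in flood zone: no → true
  number of stories < 4: 11 < 4 is false
  structure height ≤ 85 ft: 64 ≤ 85 is true
  lot area ≥ 64744 sq ft: 69294 ≥ 64744 is true
  plans stamped by licensed engineer: yes → true
  fees paid in full: no → false
  lot coverage between 38% and 77%: 48 in [38, 77] is true
  zoning = AG: R3 == AG is false
  structure height = 36 ft: 64 == 36 is false
Combine:
[1.1] true AND false = false
[1.2.2] true AND true = true
[1.2] false AND true = false
[1] false OR false = false
[2.4] false AND true = false
[2] false AND false AND true AND false = false
[3.1.1.1.2.1] exactly-one(true, false) = true
[3.1.1.1.2] NOT true = false
[3.1.1.1] true → false = false
[3.1.1] NOT false = true
[3.1.2] true AND false AND false = false
[3.1] true → false = false
[3] NOT false = true
[root] false OR false OR true = true
Overall: true → issued

Issued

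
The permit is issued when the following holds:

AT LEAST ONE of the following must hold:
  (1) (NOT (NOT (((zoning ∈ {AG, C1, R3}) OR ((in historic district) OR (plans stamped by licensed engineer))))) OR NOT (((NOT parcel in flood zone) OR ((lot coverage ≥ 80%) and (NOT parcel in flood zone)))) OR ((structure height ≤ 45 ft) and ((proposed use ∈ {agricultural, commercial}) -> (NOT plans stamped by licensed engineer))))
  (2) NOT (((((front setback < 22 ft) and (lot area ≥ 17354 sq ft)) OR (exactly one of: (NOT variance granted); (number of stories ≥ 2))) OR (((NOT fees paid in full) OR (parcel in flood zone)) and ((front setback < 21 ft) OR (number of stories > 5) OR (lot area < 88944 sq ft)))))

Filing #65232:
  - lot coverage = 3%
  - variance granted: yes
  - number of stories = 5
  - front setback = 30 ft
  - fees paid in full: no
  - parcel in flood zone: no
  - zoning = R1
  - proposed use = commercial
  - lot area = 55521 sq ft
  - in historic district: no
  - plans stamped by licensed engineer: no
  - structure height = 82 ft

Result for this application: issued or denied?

Atomic conditions:
  zoning ∈ {AG, C1, R3}: R1 is not in the set → false
  in historic district: no → false
  plans stamped by licensed engineer: no → false
  NOT parcel in flood zone: no → true
  lot coverage ≥ 80%: 3 ≥ 80 is false
  structure height ≤ 45 ft: 82 ≤ 45 is false
  proposed use ∈ {agricultural, commercial}: commercial is in the set → true
  NOT plans stamped by licensed engineer: no → true
  front setback < 22 ft: 30 < 22 is false
  lot area ≥ 17354 sq ft: 55521 ≥ 17354 is true
  NOT variance granted: yes → false
  number of stories ≥ 2: 5 ≥ 2 is true
  NOT fees paid in full: no → true
  parcel in flood zone: no → false
  front setback < 21 ft: 30 < 21 is false
  number of stories > 5: 5 > 5 is false
  lot area < 88944 sq ft: 55521 < 88944 is true
Combine:
[1.1.1.1.2] false OR false = false
[1.1.1.1] false OR false = false
[1.1.1] NOT false = true
[1.1] NOT true = false
[1.2.1.2] false AND true = false
[1.2.1] true OR false = true
[1.2] NOT true = false
[1.3.2] true → true = true
[1.3] false AND true = false
[1] false OR false OR false = false
[2.1.1.1] false AND true = false
[2.1.1.2] exactly-one(false, true) = true
[2.1.1] false OR true = true
[2.1.2.1] true OR false = true
[2.1.2.2] false OR false OR true = true
[2.1.2] true AND true = true
[2.1] true OR true = true
[2] NOT true = false
[root] false OR false = false
Overall: false → denied

Denied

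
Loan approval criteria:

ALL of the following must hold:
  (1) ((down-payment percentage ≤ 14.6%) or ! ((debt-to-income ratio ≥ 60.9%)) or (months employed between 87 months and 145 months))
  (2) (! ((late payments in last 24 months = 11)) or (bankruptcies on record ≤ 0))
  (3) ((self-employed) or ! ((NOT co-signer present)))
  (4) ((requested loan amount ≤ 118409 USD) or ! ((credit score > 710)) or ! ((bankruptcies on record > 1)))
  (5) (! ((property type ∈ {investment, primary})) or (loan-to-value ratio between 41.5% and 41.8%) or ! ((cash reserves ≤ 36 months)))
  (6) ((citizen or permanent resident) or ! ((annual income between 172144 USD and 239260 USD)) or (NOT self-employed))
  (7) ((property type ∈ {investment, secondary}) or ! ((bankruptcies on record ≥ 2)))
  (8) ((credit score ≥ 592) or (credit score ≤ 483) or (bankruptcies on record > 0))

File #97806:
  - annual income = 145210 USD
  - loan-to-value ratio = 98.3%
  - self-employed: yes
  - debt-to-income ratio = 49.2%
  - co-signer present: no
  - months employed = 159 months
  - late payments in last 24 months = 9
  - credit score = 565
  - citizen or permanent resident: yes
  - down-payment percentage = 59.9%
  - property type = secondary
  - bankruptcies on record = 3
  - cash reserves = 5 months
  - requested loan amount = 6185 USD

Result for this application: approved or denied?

Approved

Atomic conditions:
  down-payment percentage ≤ 14.6%: 59.9 ≤ 14.6 is false
  debt-to-income ratio ≥ 60.9%: 49.2 ≥ 60.9 is false
  months employed between 87 months and 145 months: 159 in [87, 145] is false
  late payments in last 24 months = 11: 9 == 11 is false
  bankruptcies on record ≤ 0: 3 ≤ 0 is false
  self-employed: yes → true
  NOT co-signer present: no → true
  requested loan amount ≤ 118409 USD: 6185 ≤ 118409 is true
  credit score > 710: 565 > 710 is false
  bankruptcies on record > 1: 3 > 1 is true
  property type ∈ {investment, primary}: secondary is not in the set → false
  loan-to-value ratio between 41.5% and 41.8%: 98.3 in [41.5, 41.8] is false
  cash reserves ≤ 36 months: 5 ≤ 36 is true
  citizen or permanent resident: yes → true
  annual income between 172144 USD and 239260 USD: 145210 in [172144, 239260] is false
  NOT self-employed: yes → false
  property type ∈ {investment, secondary}: secondary is in the set → true
  bankruptcies on record ≥ 2: 3 ≥ 2 is true
  credit score ≥ 592: 565 ≥ 592 is false
  credit score ≤ 483: 565 ≤ 483 is false
  bankruptcies on record > 0: 3 > 0 is true
Combine:
[1.2] NOT false = true
[1] false OR true OR false = true
[2.1] NOT false = true
[2] true OR false = true
[3.2] NOT true = false
[3] true OR false = true
[4.2] NOT false = true
[4.3] NOT true = false
[4] true OR true OR false = true
[5.1] NOT false = true
[5.3] NOT true = false
[5] true OR false OR false = true
[6.2] NOT false = true
[6] true OR true OR false = true
[7.2] NOT true = false
[7] true OR false = true
[8] false OR false OR true = true
[root] true AND true AND true AND true AND true AND true AND true AND true = true
Overall: true → approved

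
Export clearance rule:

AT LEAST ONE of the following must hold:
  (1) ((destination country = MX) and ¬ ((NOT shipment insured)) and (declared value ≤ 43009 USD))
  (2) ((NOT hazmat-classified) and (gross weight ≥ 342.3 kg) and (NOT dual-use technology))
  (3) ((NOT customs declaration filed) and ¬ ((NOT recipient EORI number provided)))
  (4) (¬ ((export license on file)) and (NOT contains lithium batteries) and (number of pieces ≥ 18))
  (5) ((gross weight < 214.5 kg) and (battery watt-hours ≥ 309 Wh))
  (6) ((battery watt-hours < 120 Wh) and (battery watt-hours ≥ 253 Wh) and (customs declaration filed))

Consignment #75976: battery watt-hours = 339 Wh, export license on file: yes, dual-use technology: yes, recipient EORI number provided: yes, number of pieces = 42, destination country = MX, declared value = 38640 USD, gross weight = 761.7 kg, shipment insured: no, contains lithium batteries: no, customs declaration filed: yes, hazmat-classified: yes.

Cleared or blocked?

Blocked

Atomic conditions:
  destination country = MX: MX == MX is true
  NOT shipment insured: no → true
  declared value ≤ 43009 USD: 38640 ≤ 43009 is true
  NOT hazmat-classified: yes → false
  gross weight ≥ 342.3 kg: 761.7 ≥ 342.3 is true
  NOT dual-use technology: yes → false
  NOT customs declaration filed: yes → false
  NOT recipient EORI number provided: yes → false
  export license on file: yes → true
  NOT contains lithium batteries: no → true
  number of pieces ≥ 18: 42 ≥ 18 is true
  gross weight < 214.5 kg: 761.7 < 214.5 is false
  battery watt-hours ≥ 309 Wh: 339 ≥ 309 is true
  battery watt-hours < 120 Wh: 339 < 120 is false
  battery watt-hours ≥ 253 Wh: 339 ≥ 253 is true
  customs declaration filed: yes → true
Combine:
[1.2] NOT true = false
[1] true AND false AND true = false
[2] false AND true AND false = false
[3.2] NOT false = true
[3] false AND true = false
[4.1] NOT true = false
[4] false AND true AND true = false
[5] false AND true = false
[6] false AND true AND true = false
[root] false OR false OR false OR false OR false OR false = false
Overall: false → blocked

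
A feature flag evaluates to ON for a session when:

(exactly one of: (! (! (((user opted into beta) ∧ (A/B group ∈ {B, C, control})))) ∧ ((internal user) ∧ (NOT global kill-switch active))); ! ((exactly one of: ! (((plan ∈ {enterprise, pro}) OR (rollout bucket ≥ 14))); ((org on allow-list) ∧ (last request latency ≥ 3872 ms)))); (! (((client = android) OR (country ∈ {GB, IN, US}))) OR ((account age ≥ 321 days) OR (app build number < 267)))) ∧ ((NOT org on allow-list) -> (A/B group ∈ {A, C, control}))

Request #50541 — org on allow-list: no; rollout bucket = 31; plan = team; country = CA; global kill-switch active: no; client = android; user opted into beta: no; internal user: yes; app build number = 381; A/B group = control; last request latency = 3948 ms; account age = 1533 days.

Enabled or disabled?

Disabled

Atomic conditions:
  user opted into beta: no → false
  A/B group ∈ {B, C, control}: control is in the set → true
  internal user: yes → true
  NOT global kill-switch active: no → true
  plan ∈ {enterprise, pro}: team is not in the set → false
  rollout bucket ≥ 14: 31 ≥ 14 is true
  org on allow-list: no → false
  last request latency ≥ 3872 ms: 3948 ≥ 3872 is true
  client = android: android == android is true
  country ∈ {GB, IN, US}: CA is not in the set → false
  account age ≥ 321 days: 1533 ≥ 321 is true
  app build number < 267: 381 < 267 is false
  NOT org on allow-list: no → true
  A/B group ∈ {A, C, control}: control is in the set → true
Combine:
[1.1.1.1.1] false AND true = false
[1.1.1.1] NOT false = true
[1.1.1] NOT true = false
[1.1.2] true AND true = true
[1.1] false AND true = false
[1.2.1.1.1] false OR true = true
[1.2.1.1] NOT true = false
[1.2.1.2] false AND true = false
[1.2.1] exactly-one(false, false) = false
[1.2] NOT false = true
[1.3.1.1] true OR false = true
[1.3.1] NOT true = false
[1.3.2] true OR false = true
[1.3] false OR true = true
[1] exactly-one(false, true, true) = false
[2] true → true = true
[root] false AND true = false
Overall: false → disabled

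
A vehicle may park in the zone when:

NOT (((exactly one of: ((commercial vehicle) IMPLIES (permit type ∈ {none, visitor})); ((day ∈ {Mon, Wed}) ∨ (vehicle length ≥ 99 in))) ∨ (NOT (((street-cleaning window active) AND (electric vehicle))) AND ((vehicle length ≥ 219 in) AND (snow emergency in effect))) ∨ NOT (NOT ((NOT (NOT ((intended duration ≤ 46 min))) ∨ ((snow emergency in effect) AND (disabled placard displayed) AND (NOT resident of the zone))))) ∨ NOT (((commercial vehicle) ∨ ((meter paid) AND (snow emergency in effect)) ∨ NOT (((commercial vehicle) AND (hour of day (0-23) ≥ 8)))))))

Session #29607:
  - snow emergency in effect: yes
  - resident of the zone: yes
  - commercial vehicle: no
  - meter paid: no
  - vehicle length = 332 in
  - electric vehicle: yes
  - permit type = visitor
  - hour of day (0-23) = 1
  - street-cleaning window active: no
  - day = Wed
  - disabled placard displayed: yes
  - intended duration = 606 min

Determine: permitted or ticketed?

Atomic conditions:
  commercial vehicle: no → false
  permit type ∈ {none, visitor}: visitor is in the set → true
  day ∈ {Mon, Wed}: Wed is in the set → true
  vehicle length ≥ 99 in: 332 ≥ 99 is true
  street-cleaning window active: no → false
  electric vehicle: yes → true
  vehicle length ≥ 219 in: 332 ≥ 219 is true
  snow emergency in effect: yes → true
  intended duration ≤ 46 min: 606 ≤ 46 is false
  disabled placard displayed: yes → true
  NOT resident of the zone: yes → false
  meter paid: no → false
  hour of day (0-23) ≥ 8: 1 ≥ 8 is false
Combine:
[1.1.1] false → true (antecedent false ⇒ implication holds) = true
[1.1.2] true OR true = true
[1.1] exactly-one(true, true) = false
[1.2.1.1] false AND true = false
[1.2.1] NOT false = true
[1.2.2] true AND true = true
[1.2] true AND true = true
[1.3.1.1.1.1] NOT false = true
[1.3.1.1.1] NOT true = false
[1.3.1.1.2] true AND true AND false = false
[1.3.1.1] false OR false = false
[1.3.1] NOT false = true
[1.3] NOT true = false
[1.4.1.2] false AND true = false
[1.4.1.3.1] false AND false = false
[1.4.1.3] NOT false = true
[1.4.1] false OR false OR true = true
[1.4] NOT true = false
[1] false OR true OR false OR false = true
[root] NOT true = false
Overall: false → ticketed

Ticketed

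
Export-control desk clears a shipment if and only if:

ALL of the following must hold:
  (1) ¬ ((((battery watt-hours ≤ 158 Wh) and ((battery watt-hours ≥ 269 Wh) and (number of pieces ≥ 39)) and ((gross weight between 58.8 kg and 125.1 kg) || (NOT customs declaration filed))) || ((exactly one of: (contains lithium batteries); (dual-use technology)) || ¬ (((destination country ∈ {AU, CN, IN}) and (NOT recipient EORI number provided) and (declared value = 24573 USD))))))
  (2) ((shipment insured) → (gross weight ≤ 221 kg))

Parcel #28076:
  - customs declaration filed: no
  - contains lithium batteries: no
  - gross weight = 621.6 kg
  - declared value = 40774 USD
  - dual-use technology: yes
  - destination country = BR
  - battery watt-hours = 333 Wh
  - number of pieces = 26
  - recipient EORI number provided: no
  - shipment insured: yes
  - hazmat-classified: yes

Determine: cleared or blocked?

Atomic conditions:
  battery watt-hours ≤ 158 Wh: 333 ≤ 158 is false
  battery watt-hours ≥ 269 Wh: 333 ≥ 269 is true
  number of pieces ≥ 39: 26 ≥ 39 is false
  gross weight between 58.8 kg and 125.1 kg: 621.6 in [58.8, 125.1] is false
  NOT customs declaration filed: no → true
  contains lithium batteries: no → false
  dual-use technology: yes → true
  destination country ∈ {AU, CN, IN}: BR is not in the set → false
  NOT recipient EORI number provided: no → true
  declared value = 24573 USD: 40774 == 24573 is false
  shipment insured: yes → true
  gross weight ≤ 221 kg: 621.6 ≤ 221 is false
Combine:
[1.1.1.2] true AND false = false
[1.1.1.3] false OR true = true
[1.1.1] false AND false AND true = false
[1.1.2.1] exactly-one(false, true) = true
[1.1.2.2.1] false AND true AND false = false
[1.1.2.2] NOT false = true
[1.1.2] true OR true = true
[1.1] false OR true = true
[1] NOT true = false
[2] true → false = false
[root] false AND false = false
Overall: false → blocked

Blocked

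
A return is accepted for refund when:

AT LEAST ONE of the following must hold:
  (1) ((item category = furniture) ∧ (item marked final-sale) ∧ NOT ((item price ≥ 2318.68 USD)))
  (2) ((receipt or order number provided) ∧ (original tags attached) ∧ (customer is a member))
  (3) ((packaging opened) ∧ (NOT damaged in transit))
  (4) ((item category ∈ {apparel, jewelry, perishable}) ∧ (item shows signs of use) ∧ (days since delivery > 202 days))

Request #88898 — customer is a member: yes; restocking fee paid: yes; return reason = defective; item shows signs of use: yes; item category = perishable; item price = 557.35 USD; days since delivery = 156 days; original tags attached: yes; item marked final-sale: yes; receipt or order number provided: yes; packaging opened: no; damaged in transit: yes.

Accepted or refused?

Atomic conditions:
  item category = furniture: perishable == furniture is false
  item marked final-sale: yes → true
  item price ≥ 2318.68 USD: 557.35 ≥ 2318.68 is false
  receipt or order number provided: yes → true
  original tags attached: yes → true
  customer is a member: yes → true
  packaging opened: no → false
  NOT damaged in transit: yes → false
  item category ∈ {apparel, jewelry, perishable}: perishable is in the set → true
  item shows signs of use: yes → true
  days since delivery > 202 days: 156 > 202 is false
Combine:
[1.3] NOT false = true
[1] false AND true AND true = false
[2] true AND true AND true = true
[3] false AND false = false
[4] true AND true AND false = false
[root] false OR true OR false OR false = true
Overall: true → accepted

Accepted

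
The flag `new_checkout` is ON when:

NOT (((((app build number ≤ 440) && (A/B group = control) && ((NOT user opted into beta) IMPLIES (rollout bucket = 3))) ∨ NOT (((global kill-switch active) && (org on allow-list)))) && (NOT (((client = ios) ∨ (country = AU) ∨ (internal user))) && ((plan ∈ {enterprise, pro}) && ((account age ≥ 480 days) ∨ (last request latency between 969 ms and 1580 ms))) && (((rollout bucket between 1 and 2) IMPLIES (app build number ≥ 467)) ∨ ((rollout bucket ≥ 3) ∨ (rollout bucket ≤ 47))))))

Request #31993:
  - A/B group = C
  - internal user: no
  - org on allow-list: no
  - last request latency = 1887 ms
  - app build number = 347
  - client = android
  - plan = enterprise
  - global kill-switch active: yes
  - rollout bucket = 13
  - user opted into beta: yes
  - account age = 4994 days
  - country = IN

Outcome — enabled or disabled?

Atomic conditions:
  app build number ≤ 440: 347 ≤ 440 is true
  A/B group = control: C == control is false
  NOT user opted into beta: yes → false
  rollout bucket = 3: 13 == 3 is false
  global kill-switch active: yes → true
  org on allow-list: no → false
  client = ios: android == ios is false
  country = AU: IN == AU is false
  internal user: no → false
  plan ∈ {enterprise, pro}: enterprise is in the set → true
  account age ≥ 480 days: 4994 ≥ 480 is true
  last request latency between 969 ms and 1580 ms: 1887 in [969, 1580] is false
  rollout bucket between 1 and 2: 13 in [1, 2] is false
  app build number ≥ 467: 347 ≥ 467 is false
  rollout bucket ≥ 3: 13 ≥ 3 is true
  rollout bucket ≤ 47: 13 ≤ 47 is true
Combine:
[1.1.1.3] false → false (antecedent false ⇒ implication holds) = true
[1.1.1] true AND false AND true = false
[1.1.2.1] true AND false = false
[1.1.2] NOT false = true
[1.1] false OR true = true
[1.2.1.1] false OR false OR false = false
[1.2.1] NOT false = true
[1.2.2.2] true OR false = true
[1.2.2] true AND true = true
[1.2.3.1] false → false (antecedent false ⇒ implication holds) = true
[1.2.3.2] true OR true = true
[1.2.3] true OR true = true
[1.2] true AND true AND true = true
[1] true AND true = true
[root] NOT true = false
Overall: false → disabled

Disabled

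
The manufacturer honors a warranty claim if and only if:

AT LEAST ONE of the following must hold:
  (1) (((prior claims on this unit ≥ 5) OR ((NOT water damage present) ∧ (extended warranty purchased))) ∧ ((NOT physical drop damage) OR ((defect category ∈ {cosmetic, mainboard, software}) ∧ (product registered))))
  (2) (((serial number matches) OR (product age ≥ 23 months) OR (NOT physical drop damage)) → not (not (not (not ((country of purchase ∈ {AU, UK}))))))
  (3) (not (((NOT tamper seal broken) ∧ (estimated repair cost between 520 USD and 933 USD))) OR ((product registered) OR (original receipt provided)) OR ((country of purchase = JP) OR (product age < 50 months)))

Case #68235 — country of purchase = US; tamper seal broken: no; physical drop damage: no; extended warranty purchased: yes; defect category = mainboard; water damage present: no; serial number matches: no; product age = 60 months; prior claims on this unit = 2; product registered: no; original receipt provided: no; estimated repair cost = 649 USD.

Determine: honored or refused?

Honored

Atomic conditions:
  prior claims on this unit ≥ 5: 2 ≥ 5 is false
  NOT water damage present: no → true
  extended warranty purchased: yes → true
  NOT physical drop damage: no → true
  defect category ∈ {cosmetic, mainboard, software}: mainboard is in the set → true
  product registered: no → false
  serial number matches: no → false
  product age ≥ 23 months: 60 ≥ 23 is true
  country of purchase ∈ {AU, UK}: US is not in the set → false
  NOT tamper seal broken: no → true
  estimated repair cost between 520 USD and 933 USD: 649 in [520, 933] is true
  original receipt provided: no → false
  country of purchase = JP: US == JP is false
  product age < 50 months: 60 < 50 is false
Combine:
[1.1.2] true AND true = true
[1.1] false OR true = true
[1.2.2] true AND false = false
[1.2] true OR false = true
[1] true AND true = true
[2.1] false OR true OR true = true
[2.2.1.1.1] NOT false = true
[2.2.1.1] NOT true = false
[2.2.1] NOT false = true
[2.2] NOT true = false
[2] true → false = false
[3.1.1] true AND true = true
[3.1] NOT true = false
[3.2] false OR false = false
[3.3] false OR false = false
[3] false OR false OR false = false
[root] true OR false OR false = true
Overall: true → honored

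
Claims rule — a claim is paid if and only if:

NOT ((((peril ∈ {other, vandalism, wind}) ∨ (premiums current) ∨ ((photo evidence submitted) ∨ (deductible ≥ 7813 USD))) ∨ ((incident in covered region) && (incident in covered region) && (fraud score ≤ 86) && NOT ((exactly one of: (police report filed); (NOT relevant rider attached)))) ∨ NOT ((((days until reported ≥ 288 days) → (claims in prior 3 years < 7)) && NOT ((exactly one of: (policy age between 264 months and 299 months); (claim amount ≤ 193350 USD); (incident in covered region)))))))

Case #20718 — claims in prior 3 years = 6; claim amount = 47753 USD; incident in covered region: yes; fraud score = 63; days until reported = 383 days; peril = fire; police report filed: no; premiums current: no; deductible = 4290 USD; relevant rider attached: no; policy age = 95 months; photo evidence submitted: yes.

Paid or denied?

Denied

Atomic conditions:
  peril ∈ {other, vandalism, wind}: fire is not in the set → false
  premiums current: no → false
  photo evidence submitted: yes → true
  deductible ≥ 7813 USD: 4290 ≥ 7813 is false
  incident in covered region: yes → true
  fraud score ≤ 86: 63 ≤ 86 is true
  police report filed: no → false
  NOT relevant rider attached: no → true
  days until reported ≥ 288 days: 383 ≥ 288 is true
  claims in prior 3 years < 7: 6 < 7 is true
  policy age between 264 months and 299 months: 95 in [264, 299] is false
  claim amount ≤ 193350 USD: 47753 ≤ 193350 is true
Combine:
[1.1.3] true OR false = true
[1.1] false OR false OR true = true
[1.2.4.1] exactly-one(false, true) = true
[1.2.4] NOT true = false
[1.2] true AND true AND true AND false = false
[1.3.1.1] true → true = true
[1.3.1.2.1] exactly-one(false, true, true) = false
[1.3.1.2] NOT false = true
[1.3.1] true AND true = true
[1.3] NOT true = false
[1] true OR false OR false = true
[root] NOT true = false
Overall: false → denied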